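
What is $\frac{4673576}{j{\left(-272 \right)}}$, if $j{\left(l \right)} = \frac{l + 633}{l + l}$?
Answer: $- \frac{2542425344}{361} \approx -7.0427 \cdot 10^{6}$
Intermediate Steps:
$j{\left(l \right)} = \frac{633 + l}{2 l}$
$\frac{4673576}{j{\left(-272 \right)}} = \frac{4673576}{\frac{1}{2} \frac{1}{-272} \left(633 - 272\right)} = \frac{4673576}{\frac{1}{2} \left(- \frac{1}{272}\right) 361} = \frac{4673576}{- \frac{361}{544}} = 4673576 \left(- \frac{544}{361}\right) = - \frac{2542425344}{361}$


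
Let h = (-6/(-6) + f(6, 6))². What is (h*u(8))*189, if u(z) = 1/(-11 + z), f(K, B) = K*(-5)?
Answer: -52983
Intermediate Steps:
f(K, B) = -5*K
h = 841 (h = (-6/(-6) - 5*6)² = (-6*(-⅙) - 30)² = (1 - 30)² = (-29)² = 841)
(h*u(8))*189 = (841/(-11 + 8))*189 = (841/(-3))*189 = (841*(-⅓))*189 = -841/3*189 = -52983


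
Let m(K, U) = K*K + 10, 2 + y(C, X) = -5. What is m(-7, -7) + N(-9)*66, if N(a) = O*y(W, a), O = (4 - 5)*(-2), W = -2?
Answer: -865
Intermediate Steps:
y(C, X) = -7 (y(C, X) = -2 - 5 = -7)
m(K, U) = 10 + K² (m(K, U) = K² + 10 = 10 + K²)
O = 2 (O = -1*(-2) = 2)
N(a) = -14 (N(a) = 2*(-7) = -14)
m(-7, -7) + N(-9)*66 = (10 + (-7)²) - 14*66 = (10 + 49) - 924 = 59 - 924 = -865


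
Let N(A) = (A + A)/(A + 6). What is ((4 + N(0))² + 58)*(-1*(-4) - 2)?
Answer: 148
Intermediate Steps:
N(A) = 2*A/(6 + A) (N(A) = (2*A)/(6 + A) = 2*A/(6 + A))
((4 + N(0))² + 58)*(-1*(-4) - 2) = ((4 + 2*0/(6 + 0))² + 58)*(-1*(-4) - 2) = ((4 + 2*0/6)² + 58)*(4 - 2) = ((4 + 2*0*(⅙))² + 58)*2 = ((4 + 0)² + 58)*2 = (4² + 58)*2 = (16 + 58)*2 = 74*2 = 148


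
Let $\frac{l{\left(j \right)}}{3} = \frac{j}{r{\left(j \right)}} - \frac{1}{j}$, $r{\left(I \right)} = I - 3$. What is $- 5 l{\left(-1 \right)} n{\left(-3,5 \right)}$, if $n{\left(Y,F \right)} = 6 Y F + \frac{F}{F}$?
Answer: $\frac{6675}{4} \approx 1668.8$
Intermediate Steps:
$r{\left(I \right)} = -3 + I$
$n{\left(Y,F \right)} = 1 + 6 F Y$ ($n{\left(Y,F \right)} = 6 F Y + 1 = 1 + 6 F Y$)
$l{\left(j \right)} = - \frac{3}{j} + \frac{3 j}{-3 + j}$ ($l{\left(j \right)} = 3 \left(\frac{j}{-3 + j} - \frac{1}{j}\right) = 3 \left(- \frac{1}{j} + \frac{j}{-3 + j}\right) = - \frac{3}{j} + \frac{3 j}{-3 + j}$)
$- 5 l{\left(-1 \right)} n{\left(-3,5 \right)} = - 5 \frac{3 \left(3 + \left(-1\right)^{2} - -1\right)}{\left(-1\right) \left(-3 - 1\right)} \left(1 + 6 \cdot 5 \left(-3\right)\right) = - 5 \cdot 3 \left(-1\right) \frac{1}{-4} \left(3 + 1 + 1\right) \left(1 - 90\right) = - 5 \cdot 3 \left(-1\right) \left(- \frac{1}{4}\right) 5 \left(-89\right) = \left(-5\right) \frac{15}{4} \left(-89\right) = \left(- \frac{75}{4}\right) \left(-89\right) = \frac{6675}{4}$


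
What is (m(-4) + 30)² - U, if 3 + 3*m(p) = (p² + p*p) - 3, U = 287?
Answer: 10873/9 ≈ 1208.1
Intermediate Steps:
m(p) = -2 + 2*p²/3 (m(p) = -1 + ((p² + p*p) - 3)/3 = -1 + ((p² + p²) - 3)/3 = -1 + (2*p² - 3)/3 = -1 + (-3 + 2*p²)/3 = -1 + (-1 + 2*p²/3) = -2 + 2*p²/3)
(m(-4) + 30)² - U = ((-2 + (⅔)*(-4)²) + 30)² - 1*287 = ((-2 + (⅔)*16) + 30)² - 287 = ((-2 + 32/3) + 30)² - 287 = (26/3 + 30)² - 287 = (116/3)² - 287 = 13456/9 - 287 = 10873/9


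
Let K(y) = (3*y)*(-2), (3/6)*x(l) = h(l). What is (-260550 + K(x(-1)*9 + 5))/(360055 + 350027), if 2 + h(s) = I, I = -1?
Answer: -43376/118347 ≈ -0.36652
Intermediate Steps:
h(s) = -3 (h(s) = -2 - 1 = -3)
x(l) = -6 (x(l) = 2*(-3) = -6)
K(y) = -6*y
(-260550 + K(x(-1)*9 + 5))/(360055 + 350027) = (-260550 - 6*(-6*9 + 5))/(360055 + 350027) = (-260550 - 6*(-54 + 5))/710082 = (-260550 - 6*(-49))*(1/710082) = (-260550 + 294)*(1/710082) = -260256*1/710082 = -43376/118347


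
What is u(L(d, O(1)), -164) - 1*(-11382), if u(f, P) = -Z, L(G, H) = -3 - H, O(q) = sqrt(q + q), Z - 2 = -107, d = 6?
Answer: 11487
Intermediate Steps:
Z = -105 (Z = 2 - 107 = -105)
O(q) = sqrt(2)*sqrt(q) (O(q) = sqrt(2*q) = sqrt(2)*sqrt(q))
u(f, P) = 105 (u(f, P) = -1*(-105) = 105)
u(L(d, O(1)), -164) - 1*(-11382) = 105 - 1*(-11382) = 105 + 11382 = 11487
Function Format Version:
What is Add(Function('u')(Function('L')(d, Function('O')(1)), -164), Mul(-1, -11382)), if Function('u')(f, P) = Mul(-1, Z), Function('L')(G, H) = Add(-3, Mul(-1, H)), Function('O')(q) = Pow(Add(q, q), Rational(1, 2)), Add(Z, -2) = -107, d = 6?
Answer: 11487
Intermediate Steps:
Z = -105 (Z = Add(2, -107) = -105)
Function('O')(q) = Mul(Pow(2, Rational(1, 2)), Pow(q, Rational(1, 2))) (Function('O')(q) = Pow(Mul(2, q), Rational(1, 2)) = Mul(Pow(2, Rational(1, 2)), Pow(q, Rational(1, 2))))
Function('u')(f, P) = 105 (Function('u')(f, P) = Mul(-1, -105) = 105)
Add(Function('u')(Function('L')(d, Function('O')(1)), -164), Mul(-1, -11382)) = Add(105, Mul(-1, -11382)) = Add(105, 11382) = 11487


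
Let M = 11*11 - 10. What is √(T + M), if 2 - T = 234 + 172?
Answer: I*√293 ≈ 17.117*I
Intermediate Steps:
T = -404 (T = 2 - (234 + 172) = 2 - 1*406 = 2 - 406 = -404)
M = 111 (M = 121 - 10 = 111)
√(T + M) = √(-404 + 111) = √(-293) = I*√293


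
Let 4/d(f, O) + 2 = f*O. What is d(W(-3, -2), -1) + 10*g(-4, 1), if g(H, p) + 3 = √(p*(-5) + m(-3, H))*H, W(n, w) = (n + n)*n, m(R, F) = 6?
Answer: -351/5 ≈ -70.200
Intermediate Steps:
W(n, w) = 2*n² (W(n, w) = (2*n)*n = 2*n²)
d(f, O) = 4/(-2 + O*f) (d(f, O) = 4/(-2 + f*O) = 4/(-2 + O*f))
g(H, p) = -3 + H*√(6 - 5*p) (g(H, p) = -3 + √(p*(-5) + 6)*H = -3 + √(-5*p + 6)*H = -3 + √(6 - 5*p)*H = -3 + H*√(6 - 5*p))
d(W(-3, -2), -1) + 10*g(-4, 1) = 4/(-2 - 2*(-3)²) + 10*(-3 - 4*√(6 - 5*1)) = 4/(-2 - 2*9) + 10*(-3 - 4*√(6 - 5)) = 4/(-2 - 1*18) + 10*(-3 - 4*√1) = 4/(-2 - 18) + 10*(-3 - 4*1) = 4/(-20) + 10*(-3 - 4) = 4*(-1/20) + 10*(-7) = -⅕ - 70 = -351/5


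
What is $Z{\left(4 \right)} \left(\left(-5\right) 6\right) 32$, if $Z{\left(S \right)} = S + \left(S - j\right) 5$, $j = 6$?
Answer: $5760$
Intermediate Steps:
$Z{\left(S \right)} = -30 + 6 S$ ($Z{\left(S \right)} = S + \left(S - 6\right) 5 = S + \left(-6 + S\right) 5 = S + \left(-30 + 5 S\right) = -30 + 6 S$)
$Z{\left(4 \right)} \left(\left(-5\right) 6\right) 32 = \left(-30 + 6 \cdot 4\right) \left(\left(-5\right) 6\right) 32 = \left(-30 + 24\right) \left(-30\right) 32 = \left(-6\right) \left(-30\right) 32 = 180 \cdot 32 = 5760$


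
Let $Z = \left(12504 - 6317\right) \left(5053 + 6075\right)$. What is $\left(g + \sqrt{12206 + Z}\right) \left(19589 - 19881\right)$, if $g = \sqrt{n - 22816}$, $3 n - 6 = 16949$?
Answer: $- 51684 \sqrt{2198} - \frac{292 i \sqrt{154479}}{3} \approx -2.4231 \cdot 10^{6} - 38256.0 i$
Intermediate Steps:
$n = \frac{16955}{3}$ ($n = 2 + \frac{1}{3} \cdot 16949 = 2 + \frac{16949}{3} = \frac{16955}{3} \approx 5651.7$)
$Z = 68848936$ ($Z = 6187 \cdot 11128 = 68848936$)
$g = \frac{i \sqrt{154479}}{3}$ ($g = \sqrt{\frac{16955}{3} - 22816} = \sqrt{- \frac{51493}{3}} = \frac{i \sqrt{154479}}{3} \approx 131.01 i$)
$\left(g + \sqrt{12206 + Z}\right) \left(19589 - 19881\right) = \left(\frac{i \sqrt{154479}}{3} + \sqrt{12206 + 68848936}\right) \left(19589 - 19881\right) = \left(\frac{i \sqrt{154479}}{3} + \sqrt{68861142}\right) \left(-292\right) = \left(\frac{i \sqrt{154479}}{3} + 177 \sqrt{2198}\right) \left(-292\right) = \left(177 \sqrt{2198} + \frac{i \sqrt{154479}}{3}\right) \left(-292\right) = - 51684 \sqrt{2198} - \frac{292 i \sqrt{154479}}{3}$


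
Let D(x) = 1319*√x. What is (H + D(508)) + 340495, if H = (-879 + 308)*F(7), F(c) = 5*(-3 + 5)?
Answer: 334785 + 2638*√127 ≈ 3.6451e+5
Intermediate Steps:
F(c) = 10 (F(c) = 5*2 = 10)
H = -5710 (H = (-879 + 308)*10 = -571*10 = -5710)
(H + D(508)) + 340495 = (-5710 + 1319*√508) + 340495 = (-5710 + 1319*(2*√127)) + 340495 = (-5710 + 2638*√127) + 340495 = 334785 + 2638*√127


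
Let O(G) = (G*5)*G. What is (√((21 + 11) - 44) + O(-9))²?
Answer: 164013 + 1620*I*√3 ≈ 1.6401e+5 + 2805.9*I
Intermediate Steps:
O(G) = 5*G² (O(G) = (5*G)*G = 5*G²)
(√((21 + 11) - 44) + O(-9))² = (√((21 + 11) - 44) + 5*(-9)²)² = (√(32 - 44) + 5*81)² = (√(-12) + 405)² = (2*I*√3 + 405)² = (405 + 2*I*√3)²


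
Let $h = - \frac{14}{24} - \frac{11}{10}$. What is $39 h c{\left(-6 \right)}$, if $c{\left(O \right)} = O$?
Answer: $\frac{3939}{10} \approx 393.9$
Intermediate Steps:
$h = - \frac{101}{60}$ ($h = \left(-14\right) \frac{1}{24} - \frac{11}{10} = - \frac{7}{12} - \frac{11}{10} = - \frac{101}{60} \approx -1.6833$)
$39 h c{\left(-6 \right)} = 39 \left(- \frac{101}{60}\right) \left(-6\right) = \left(- \frac{1313}{20}\right) \left(-6\right) = \frac{3939}{10}$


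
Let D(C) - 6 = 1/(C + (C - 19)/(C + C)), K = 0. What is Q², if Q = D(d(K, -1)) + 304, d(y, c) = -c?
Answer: 6145441/64 ≈ 96023.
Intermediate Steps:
D(C) = 6 + 1/(C + (-19 + C)/(2*C)) (D(C) = 6 + 1/(C + (C - 19)/(C + C)) = 6 + 1/(C + (-19 + C)/((2*C))) = 6 + 1/(C + (-19 + C)*(1/(2*C))) = 6 + 1/(C + (-19 + C)/(2*C)))
Q = 2479/8 (Q = 2*(-57 + 4*(-1*(-1)) + 6*(-1*(-1))²)/(-19 - 1*(-1) + 2*(-1*(-1))²) + 304 = 2*(-57 + 4*1 + 6*1²)/(-19 + 1 + 2*1²) + 304 = 2*(-57 + 4 + 6*1)/(-19 + 1 + 2*1) + 304 = 2*(-57 + 4 + 6)/(-19 + 1 + 2) + 304 = 2*(-47)/(-16) + 304 = 2*(-1/16)*(-47) + 304 = 47/8 + 304 = 2479/8 ≈ 309.88)
Q² = (2479/8)² = 6145441/64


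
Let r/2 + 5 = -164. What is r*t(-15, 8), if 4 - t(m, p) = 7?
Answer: 1014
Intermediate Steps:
t(m, p) = -3 (t(m, p) = 4 - 1*7 = 4 - 7 = -3)
r = -338 (r = -10 + 2*(-164) = -10 - 328 = -338)
r*t(-15, 8) = -338*(-3) = 1014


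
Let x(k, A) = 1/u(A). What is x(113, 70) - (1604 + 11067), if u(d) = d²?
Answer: -62087899/4900 ≈ -12671.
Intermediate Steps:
x(k, A) = A⁻² (x(k, A) = 1/(A²) = A⁻²)
x(113, 70) - (1604 + 11067) = 70⁻² - (1604 + 11067) = 1/4900 - 1*12671 = 1/4900 - 12671 = -62087899/4900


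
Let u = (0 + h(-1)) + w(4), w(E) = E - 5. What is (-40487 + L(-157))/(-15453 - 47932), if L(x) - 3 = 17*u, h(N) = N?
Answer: 40518/63385 ≈ 0.63924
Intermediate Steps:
w(E) = -5 + E
u = -2 (u = (0 - 1) + (-5 + 4) = -1 - 1 = -2)
L(x) = -31 (L(x) = 3 + 17*(-2) = 3 - 34 = -31)
(-40487 + L(-157))/(-15453 - 47932) = (-40487 - 31)/(-15453 - 47932) = -40518/(-63385) = -40518*(-1/63385) = 40518/63385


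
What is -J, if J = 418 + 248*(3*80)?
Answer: -59938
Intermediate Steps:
J = 59938 (J = 418 + 248*240 = 418 + 59520 = 59938)
-J = -1*59938 = -59938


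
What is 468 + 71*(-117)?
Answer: -7839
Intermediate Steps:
468 + 71*(-117) = 468 - 8307 = -7839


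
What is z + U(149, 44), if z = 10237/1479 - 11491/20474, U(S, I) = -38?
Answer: -33037331/1044174 ≈ -31.640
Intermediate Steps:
z = 6641281/1044174 (z = 10237*(1/1479) - 11491*1/20474 = 353/51 - 11491/20474 = 6641281/1044174 ≈ 6.3603)
z + U(149, 44) = 6641281/1044174 - 38 = -33037331/1044174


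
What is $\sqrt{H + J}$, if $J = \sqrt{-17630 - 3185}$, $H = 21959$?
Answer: $\sqrt{21959 + i \sqrt{20815}} \approx 148.19 + 0.4868 i$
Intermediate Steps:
$J = i \sqrt{20815}$ ($J = \sqrt{-20815} = i \sqrt{20815} \approx 144.27 i$)
$\sqrt{H + J} = \sqrt{21959 + i \sqrt{20815}}$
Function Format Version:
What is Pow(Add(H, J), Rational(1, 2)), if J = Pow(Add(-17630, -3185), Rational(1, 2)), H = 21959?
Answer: Pow(Add(21959, Mul(I, Pow(20815, Rational(1, 2)))), Rational(1, 2)) ≈ Add(148.19, Mul(0.4868, I))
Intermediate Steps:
J = Mul(I, Pow(20815, Rational(1, 2))) (J = Pow(-20815, Rational(1, 2)) = Mul(I, Pow(20815, Rational(1, 2))) ≈ Mul(144.27, I))
Pow(Add(H, J), Rational(1, 2)) = Pow(Add(21959, Mul(I, Pow(20815, Rational(1, 2)))), Rational(1, 2))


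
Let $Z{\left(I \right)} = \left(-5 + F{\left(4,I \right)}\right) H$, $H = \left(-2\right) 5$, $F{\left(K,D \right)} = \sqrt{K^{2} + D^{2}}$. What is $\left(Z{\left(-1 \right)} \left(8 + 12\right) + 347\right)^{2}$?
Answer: $2494409 - 538800 \sqrt{17} \approx 2.7288 \cdot 10^{5}$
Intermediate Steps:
$F{\left(K,D \right)} = \sqrt{D^{2} + K^{2}}$
$H = -10$
$Z{\left(I \right)} = 50 - 10 \sqrt{16 + I^{2}}$ ($Z{\left(I \right)} = \left(-5 + \sqrt{I^{2} + 4^{2}}\right) \left(-10\right) = \left(-5 + \sqrt{I^{2} + 16}\right) \left(-10\right) = \left(-5 + \sqrt{16 + I^{2}}\right) \left(-10\right) = 50 - 10 \sqrt{16 + I^{2}}$)
$\left(Z{\left(-1 \right)} \left(8 + 12\right) + 347\right)^{2} = \left(\left(50 - 10 \sqrt{16 + \left(-1\right)^{2}}\right) \left(8 + 12\right) + 347\right)^{2} = \left(\left(50 - 10 \sqrt{16 + 1}\right) 20 + 347\right)^{2} = \left(\left(50 - 10 \sqrt{17}\right) 20 + 347\right)^{2} = \left(\left(1000 - 200 \sqrt{17}\right) + 347\right)^{2} = \left(1347 - 200 \sqrt{17}\right)^{2}$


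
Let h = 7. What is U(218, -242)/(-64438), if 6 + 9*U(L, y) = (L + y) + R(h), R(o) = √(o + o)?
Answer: 5/96657 - √14/579942 ≈ 4.5278e-5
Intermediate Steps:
R(o) = √2*√o (R(o) = √(2*o) = √2*√o)
U(L, y) = -⅔ + L/9 + y/9 + √14/9 (U(L, y) = -⅔ + ((L + y) + √2*√7)/9 = -⅔ + ((L + y) + √14)/9 = -⅔ + (L + y + √14)/9 = -⅔ + (L/9 + y/9 + √14/9) = -⅔ + L/9 + y/9 + √14/9)
U(218, -242)/(-64438) = (-⅔ + (⅑)*218 + (⅑)*(-242) + √14/9)/(-64438) = (-⅔ + 218/9 - 242/9 + √14/9)*(-1/64438) = (-10/3 + √14/9)*(-1/64438) = 5/96657 - √14/579942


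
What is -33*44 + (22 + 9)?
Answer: -1421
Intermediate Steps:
-33*44 + (22 + 9) = -1452 + 31 = -1421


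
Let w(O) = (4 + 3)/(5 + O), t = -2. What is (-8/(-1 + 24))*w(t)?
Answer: -56/69 ≈ -0.81159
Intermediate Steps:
w(O) = 7/(5 + O)
(-8/(-1 + 24))*w(t) = (-8/(-1 + 24))*(7/(5 - 2)) = (-8/23)*(7/3) = (-8*1/23)*(7*(⅓)) = -8/23*7/3 = -56/69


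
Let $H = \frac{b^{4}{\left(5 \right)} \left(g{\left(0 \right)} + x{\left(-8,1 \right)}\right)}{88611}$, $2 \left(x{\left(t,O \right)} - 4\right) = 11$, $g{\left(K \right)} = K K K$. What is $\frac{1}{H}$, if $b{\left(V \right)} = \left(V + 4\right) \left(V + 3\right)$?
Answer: $\frac{29537}{85100544} \approx 0.00034708$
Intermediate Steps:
$g{\left(K \right)} = K^{3}$ ($g{\left(K \right)} = K^{2} K = K^{3}$)
$x{\left(t,O \right)} = \frac{19}{2}$ ($x{\left(t,O \right)} = 4 + \frac{1}{2} \cdot 11 = 4 + \frac{11}{2} = \frac{19}{2}$)
$b{\left(V \right)} = \left(3 + V\right) \left(4 + V\right)$ ($b{\left(V \right)} = \left(4 + V\right) \left(3 + V\right) = \left(3 + V\right) \left(4 + V\right)$)
$H = \frac{85100544}{29537}$ ($H = \frac{\left(12 + 5^{2} + 7 \cdot 5\right)^{4} \left(0^{3} + \frac{19}{2}\right)}{88611} = \left(12 + 25 + 35\right)^{4} \left(0 + \frac{19}{2}\right) \frac{1}{88611} = 72^{4} \cdot \frac{19}{2} \cdot \frac{1}{88611} = 26873856 \cdot \frac{19}{2} \cdot \frac{1}{88611} = 255301632 \cdot \frac{1}{88611} = \frac{85100544}{29537} \approx 2881.1$)
$\frac{1}{H} = \frac{1}{\frac{85100544}{29537}} = \frac{29537}{85100544}$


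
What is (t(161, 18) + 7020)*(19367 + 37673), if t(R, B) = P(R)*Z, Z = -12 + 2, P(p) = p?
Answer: 308586400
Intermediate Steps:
Z = -10
t(R, B) = -10*R (t(R, B) = R*(-10) = -10*R)
(t(161, 18) + 7020)*(19367 + 37673) = (-10*161 + 7020)*(19367 + 37673) = (-1610 + 7020)*57040 = 5410*57040 = 308586400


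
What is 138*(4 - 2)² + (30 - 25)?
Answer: 557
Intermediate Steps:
138*(4 - 2)² + (30 - 25) = 138*2² + 5 = 138*4 + 5 = 552 + 5 = 557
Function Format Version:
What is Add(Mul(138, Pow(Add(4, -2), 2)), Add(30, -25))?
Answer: 557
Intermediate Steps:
Add(Mul(138, Pow(Add(4, -2), 2)), Add(30, -25)) = Add(Mul(138, Pow(2, 2)), 5) = Add(Mul(138, 4), 5) = Add(552, 5) = 557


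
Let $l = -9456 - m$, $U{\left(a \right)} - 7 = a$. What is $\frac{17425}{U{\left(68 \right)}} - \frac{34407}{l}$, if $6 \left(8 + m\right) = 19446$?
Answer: $\frac{8947454}{38067} \approx 235.04$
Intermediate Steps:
$m = 3233$ ($m = -8 + \frac{1}{6} \cdot 19446 = -8 + 3241 = 3233$)
$U{\left(a \right)} = 7 + a$
$l = -12689$ ($l = -9456 - 3233 = -12689$)
$\frac{17425}{U{\left(68 \right)}} - \frac{34407}{l} = \frac{17425}{7 + 68} - \frac{34407}{-12689} = \frac{17425}{75} - - \frac{34407}{12689} = 17425 \cdot \frac{1}{75} + \frac{34407}{12689} = \frac{697}{3} + \frac{34407}{12689} = \frac{8947454}{38067}$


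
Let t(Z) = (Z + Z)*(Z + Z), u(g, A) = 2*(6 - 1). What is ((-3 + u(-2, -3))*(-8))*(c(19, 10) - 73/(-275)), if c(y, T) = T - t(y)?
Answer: 22079512/275 ≈ 80289.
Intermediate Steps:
u(g, A) = 10 (u(g, A) = 2*5 = 10)
t(Z) = 4*Z² (t(Z) = (2*Z)*(2*Z) = 4*Z²)
c(y, T) = T - 4*y²
((-3 + u(-2, -3))*(-8))*(c(19, 10) - 73/(-275)) = ((-3 + 10)*(-8))*((10 - 4*19²) - 73/(-275)) = (7*(-8))*((10 - 4*361) - 73*(-1/275)) = -56*((10 - 1444) + 73/275) = -56*(-1434 + 73/275) = -56*(-394277/275) = 22079512/275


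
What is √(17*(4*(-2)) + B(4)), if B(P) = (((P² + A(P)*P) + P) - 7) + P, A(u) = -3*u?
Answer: I*√167 ≈ 12.923*I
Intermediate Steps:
B(P) = -7 - 2*P² + 2*P (B(P) = (((P² + (-3*P)*P) + P) - 7) + P = (((P² - 3*P²) + P) - 7) + P = ((-2*P² + P) - 7) + P = ((P - 2*P²) - 7) + P = (-7 + P - 2*P²) + P = -7 - 2*P² + 2*P)
√(17*(4*(-2)) + B(4)) = √(17*(4*(-2)) + (-7 - 2*4² + 2*4)) = √(17*(-8) + (-7 - 2*16 + 8)) = √(-136 + (-7 - 32 + 8)) = √(-136 - 31) = √(-167) = I*√167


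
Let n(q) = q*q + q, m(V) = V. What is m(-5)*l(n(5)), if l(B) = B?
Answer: -150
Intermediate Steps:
n(q) = q + q**2 (n(q) = q**2 + q = q + q**2)
m(-5)*l(n(5)) = -25*(1 + 5) = -25*6 = -5*30 = -150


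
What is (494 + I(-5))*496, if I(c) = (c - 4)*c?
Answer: 267344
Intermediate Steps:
I(c) = c*(-4 + c) (I(c) = (-4 + c)*c = c*(-4 + c))
(494 + I(-5))*496 = (494 - 5*(-4 - 5))*496 = (494 - 5*(-9))*496 = (494 + 45)*496 = 539*496 = 267344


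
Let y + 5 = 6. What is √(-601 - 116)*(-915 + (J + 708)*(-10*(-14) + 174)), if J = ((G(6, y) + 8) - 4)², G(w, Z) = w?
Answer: 252797*I*√717 ≈ 6.7691e+6*I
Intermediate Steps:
y = 1 (y = -5 + 6 = 1)
J = 100 (J = ((6 + 8) - 4)² = (14 - 4)² = 10² = 100)
√(-601 - 116)*(-915 + (J + 708)*(-10*(-14) + 174)) = √(-601 - 116)*(-915 + (100 + 708)*(-10*(-14) + 174)) = √(-717)*(-915 + 808*(140 + 174)) = (I*√717)*(-915 + 808*314) = (I*√717)*(-915 + 253712) = (I*√717)*252797 = 252797*I*√717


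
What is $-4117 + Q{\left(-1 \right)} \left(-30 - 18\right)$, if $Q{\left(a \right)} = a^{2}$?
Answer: $-4165$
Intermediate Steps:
$-4117 + Q{\left(-1 \right)} \left(-30 - 18\right) = -4117 + \left(-1\right)^{2} \left(-30 - 18\right) = -4117 + 1 \left(-48\right) = -4117 - 48 = -4165$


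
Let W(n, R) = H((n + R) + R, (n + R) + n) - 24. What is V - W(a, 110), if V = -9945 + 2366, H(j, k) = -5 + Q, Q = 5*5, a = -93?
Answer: -7575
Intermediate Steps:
Q = 25
H(j, k) = 20 (H(j, k) = -5 + 25 = 20)
V = -7579
W(n, R) = -4 (W(n, R) = 20 - 24 = -4)
V - W(a, 110) = -7579 - 1*(-4) = -7579 + 4 = -7575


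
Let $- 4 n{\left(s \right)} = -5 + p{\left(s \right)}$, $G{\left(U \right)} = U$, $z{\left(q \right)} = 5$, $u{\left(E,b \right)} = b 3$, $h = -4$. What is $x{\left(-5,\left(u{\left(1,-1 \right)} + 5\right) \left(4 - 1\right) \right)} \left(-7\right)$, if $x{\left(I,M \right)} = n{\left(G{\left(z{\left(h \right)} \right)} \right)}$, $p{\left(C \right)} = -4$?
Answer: $- \frac{63}{4} \approx -15.75$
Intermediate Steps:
$u{\left(E,b \right)} = 3 b$
$n{\left(s \right)} = \frac{9}{4}$ ($n{\left(s \right)} = - \frac{-5 - 4}{4} = \left(- \frac{1}{4}\right) \left(-9\right) = \frac{9}{4}$)
$x{\left(I,M \right)} = \frac{9}{4}$
$x{\left(-5,\left(u{\left(1,-1 \right)} + 5\right) \left(4 - 1\right) \right)} \left(-7\right) = \frac{9}{4} \left(-7\right) = - \frac{63}{4}$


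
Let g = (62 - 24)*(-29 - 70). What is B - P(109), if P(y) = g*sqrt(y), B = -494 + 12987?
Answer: 12493 + 3762*sqrt(109) ≈ 51769.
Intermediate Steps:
B = 12493
g = -3762 (g = 38*(-99) = -3762)
P(y) = -3762*sqrt(y)
B - P(109) = 12493 - (-3762)*sqrt(109) = 12493 + 3762*sqrt(109)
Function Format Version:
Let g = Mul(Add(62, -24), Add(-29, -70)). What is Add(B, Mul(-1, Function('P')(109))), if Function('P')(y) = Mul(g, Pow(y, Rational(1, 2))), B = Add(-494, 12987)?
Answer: Add(12493, Mul(3762, Pow(109, Rational(1, 2)))) ≈ 51769.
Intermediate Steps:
B = 12493
g = -3762 (g = Mul(38, -99) = -3762)
Function('P')(y) = Mul(-3762, Pow(y, Rational(1, 2)))
Add(B, Mul(-1, Function('P')(109))) = Add(12493, Mul(-1, Mul(-3762, Pow(109, Rational(1, 2))))) = Add(12493, Mul(3762, Pow(109, Rational(1, 2))))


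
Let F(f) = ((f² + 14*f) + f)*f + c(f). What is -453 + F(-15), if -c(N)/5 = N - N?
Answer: -453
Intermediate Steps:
c(N) = 0 (c(N) = -5*(N - N) = -5*0 = 0)
F(f) = f*(f² + 15*f) (F(f) = ((f² + 14*f) + f)*f + 0 = (f² + 15*f)*f + 0 = f*(f² + 15*f) + 0 = f*(f² + 15*f))
-453 + F(-15) = -453 + (-15)²*(15 - 15) = -453 + 225*0 = -453 + 0 = -453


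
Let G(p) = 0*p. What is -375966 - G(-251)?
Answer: -375966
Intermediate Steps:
G(p) = 0
-375966 - G(-251) = -375966 - 1*0 = -375966 + 0 = -375966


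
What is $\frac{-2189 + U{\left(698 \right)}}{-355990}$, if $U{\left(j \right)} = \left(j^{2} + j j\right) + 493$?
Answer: $- \frac{486356}{177995} \approx -2.7324$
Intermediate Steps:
$U{\left(j \right)} = 493 + 2 j^{2}$ ($U{\left(j \right)} = \left(j^{2} + j^{2}\right) + 493 = 2 j^{2} + 493 = 493 + 2 j^{2}$)
$\frac{-2189 + U{\left(698 \right)}}{-355990} = \frac{-2189 + \left(493 + 2 \cdot 698^{2}\right)}{-355990} = \left(-2189 + \left(493 + 2 \cdot 487204\right)\right) \left(- \frac{1}{355990}\right) = \left(-2189 + \left(493 + 974408\right)\right) \left(- \frac{1}{355990}\right) = \left(-2189 + 974901\right) \left(- \frac{1}{355990}\right) = 972712 \left(- \frac{1}{355990}\right) = - \frac{486356}{177995}$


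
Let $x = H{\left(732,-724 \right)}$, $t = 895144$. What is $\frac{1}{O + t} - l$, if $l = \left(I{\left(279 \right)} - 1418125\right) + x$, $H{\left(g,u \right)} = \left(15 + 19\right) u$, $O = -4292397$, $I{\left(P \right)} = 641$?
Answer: $\frac{4899178551299}{3397253} \approx 1.4421 \cdot 10^{6}$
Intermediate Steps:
$H{\left(g,u \right)} = 34 u$
$x = -24616$ ($x = 34 \left(-724\right) = -24616$)
$l = -1442100$ ($l = \left(641 - 1418125\right) - 24616 = -1417484 - 24616 = -1442100$)
$\frac{1}{O + t} - l = \frac{1}{-4292397 + 895144} - -1442100 = \frac{1}{-3397253} + 1442100 = - \frac{1}{3397253} + 1442100 = \frac{4899178551299}{3397253}$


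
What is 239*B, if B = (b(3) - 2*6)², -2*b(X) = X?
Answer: 174231/4 ≈ 43558.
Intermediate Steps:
b(X) = -X/2
B = 729/4 (B = (-½*3 - 2*6)² = (-3/2 - 12)² = (-27/2)² = 729/4 ≈ 182.25)
239*B = 239*(729/4) = 174231/4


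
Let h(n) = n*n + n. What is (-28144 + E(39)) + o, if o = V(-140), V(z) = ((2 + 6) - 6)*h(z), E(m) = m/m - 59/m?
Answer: 420244/39 ≈ 10775.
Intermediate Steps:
E(m) = 1 - 59/m
h(n) = n + n² (h(n) = n² + n = n + n²)
V(z) = 2*z*(1 + z) (V(z) = ((2 + 6) - 6)*(z*(1 + z)) = (8 - 6)*(z*(1 + z)) = 2*(z*(1 + z)) = 2*z*(1 + z))
o = 38920 (o = 2*(-140)*(1 - 140) = 2*(-140)*(-139) = 38920)
(-28144 + E(39)) + o = (-28144 + (-59 + 39)/39) + 38920 = (-28144 + (1/39)*(-20)) + 38920 = (-28144 - 20/39) + 38920 = -1097636/39 + 38920 = 420244/39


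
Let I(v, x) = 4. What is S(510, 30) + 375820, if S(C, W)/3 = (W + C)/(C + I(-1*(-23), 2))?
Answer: 96586550/257 ≈ 3.7582e+5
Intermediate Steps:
S(C, W) = 3*(C + W)/(4 + C) (S(C, W) = 3*((W + C)/(C + 4)) = 3*((C + W)/(4 + C)) = 3*(C + W)/(4 + C))
S(510, 30) + 375820 = 3*(510 + 30)/(4 + 510) + 375820 = 3*540/514 + 375820 = 3*(1/514)*540 + 375820 = 810/257 + 375820 = 96586550/257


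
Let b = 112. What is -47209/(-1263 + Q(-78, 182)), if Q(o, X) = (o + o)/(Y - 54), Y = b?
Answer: 1369061/36705 ≈ 37.299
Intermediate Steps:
Y = 112
Q(o, X) = o/29 (Q(o, X) = (o + o)/(112 - 54) = (2*o)/58 = (2*o)*(1/58) = o/29)
-47209/(-1263 + Q(-78, 182)) = -47209/(-1263 + (1/29)*(-78)) = -47209/(-1263 - 78/29) = -47209/(-36705/29) = -47209*(-29/36705) = 1369061/36705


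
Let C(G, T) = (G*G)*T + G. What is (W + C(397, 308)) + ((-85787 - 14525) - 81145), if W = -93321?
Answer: 48269191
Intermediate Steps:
C(G, T) = G + T*G**2 (C(G, T) = G**2*T + G = T*G**2 + G = G + T*G**2)
(W + C(397, 308)) + ((-85787 - 14525) - 81145) = (-93321 + 397*(1 + 397*308)) + ((-85787 - 14525) - 81145) = (-93321 + 397*(1 + 122276)) + (-100312 - 81145) = (-93321 + 397*122277) - 181457 = (-93321 + 48543969) - 181457 = 48450648 - 181457 = 48269191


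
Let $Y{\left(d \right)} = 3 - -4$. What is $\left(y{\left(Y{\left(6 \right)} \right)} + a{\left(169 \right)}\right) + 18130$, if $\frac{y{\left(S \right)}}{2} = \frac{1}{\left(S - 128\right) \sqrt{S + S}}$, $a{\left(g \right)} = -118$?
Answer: $18012 - \frac{\sqrt{14}}{847} \approx 18012.0$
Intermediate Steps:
$Y{\left(d \right)} = 7$ ($Y{\left(d \right)} = 3 + 4 = 7$)
$y{\left(S \right)} = \frac{\sqrt{2}}{\sqrt{S} \left(-128 + S\right)}$ ($y{\left(S \right)} = 2 \frac{1}{\left(S - 128\right) \sqrt{S + S}} = 2 \frac{1}{\left(-128 + S\right) \sqrt{2 S}} = 2 \frac{1}{\left(-128 + S\right) \sqrt{2} \sqrt{S}} = 2 \frac{\frac{1}{2} \sqrt{2} \frac{1}{\sqrt{S}}}{-128 + S} = 2 \frac{\sqrt{2}}{2 \sqrt{S} \left(-128 + S\right)} = \frac{\sqrt{2}}{\sqrt{S} \left(-128 + S\right)}$)
$\left(y{\left(Y{\left(6 \right)} \right)} + a{\left(169 \right)}\right) + 18130 = \left(\frac{\sqrt{2}}{\sqrt{7} \left(-128 + 7\right)} - 118\right) + 18130 = \left(\frac{\sqrt{2} \frac{\sqrt{7}}{7}}{-121} - 118\right) + 18130 = \left(\sqrt{2} \frac{\sqrt{7}}{7} \left(- \frac{1}{121}\right) - 118\right) + 18130 = \left(- \frac{\sqrt{14}}{847} - 118\right) + 18130 = \left(-118 - \frac{\sqrt{14}}{847}\right) + 18130 = 18012 - \frac{\sqrt{14}}{847}$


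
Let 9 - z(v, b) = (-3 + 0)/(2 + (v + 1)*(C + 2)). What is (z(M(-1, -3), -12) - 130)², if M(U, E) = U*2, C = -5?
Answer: 362404/25 ≈ 14496.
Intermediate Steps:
M(U, E) = 2*U
z(v, b) = 9 + 3/(-1 - 3*v) (z(v, b) = 9 - (-3 + 0)/(2 + (v + 1)*(-5 + 2)) = 9 - (-3)/(2 + (1 + v)*(-3)) = 9 - (-3)/(2 + (-3 - 3*v)) = 9 - (-3)/(-1 - 3*v) = 9 + 3/(-1 - 3*v))
(z(M(-1, -3), -12) - 130)² = (3*(2 + 9*(2*(-1)))/(1 + 3*(2*(-1))) - 130)² = (3*(2 + 9*(-2))/(1 + 3*(-2)) - 130)² = (3*(2 - 18)/(1 - 6) - 130)² = (3*(-16)/(-5) - 130)² = (3*(-⅕)*(-16) - 130)² = (48/5 - 130)² = (-602/5)² = 362404/25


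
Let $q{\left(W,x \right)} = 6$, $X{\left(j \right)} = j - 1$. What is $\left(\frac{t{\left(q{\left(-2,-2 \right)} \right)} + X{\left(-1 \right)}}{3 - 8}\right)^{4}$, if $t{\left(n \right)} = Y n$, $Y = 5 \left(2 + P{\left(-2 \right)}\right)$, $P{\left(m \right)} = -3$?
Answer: $\frac{1048576}{625} \approx 1677.7$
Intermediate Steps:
$X{\left(j \right)} = -1 + j$
$Y = -5$ ($Y = 5 \left(2 - 3\right) = 5 \left(-1\right) = -5$)
$t{\left(n \right)} = - 5 n$
$\left(\frac{t{\left(q{\left(-2,-2 \right)} \right)} + X{\left(-1 \right)}}{3 - 8}\right)^{4} = \left(\frac{\left(-5\right) 6 - 2}{3 - 8}\right)^{4} = \left(\frac{-30 - 2}{-5}\right)^{4} = \left(\left(-32\right) \left(- \frac{1}{5}\right)\right)^{4} = \left(\frac{32}{5}\right)^{4} = \frac{1048576}{625}$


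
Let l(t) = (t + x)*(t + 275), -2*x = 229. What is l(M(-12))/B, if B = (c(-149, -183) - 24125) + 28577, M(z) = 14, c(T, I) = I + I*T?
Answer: -19363/21024 ≈ -0.92099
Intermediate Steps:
x = -229/2 (x = -1/2*229 = -229/2 ≈ -114.50)
B = 31536 (B = (-183*(1 - 149) - 24125) + 28577 = (-183*(-148) - 24125) + 28577 = (27084 - 24125) + 28577 = 2959 + 28577 = 31536)
l(t) = (275 + t)*(-229/2 + t) (l(t) = (t - 229/2)*(t + 275) = (-229/2 + t)*(275 + t) = (275 + t)*(-229/2 + t))
l(M(-12))/B = (-62975/2 + 14**2 + (321/2)*14)/31536 = (-62975/2 + 196 + 2247)*(1/31536) = -58089/2*1/31536 = -19363/21024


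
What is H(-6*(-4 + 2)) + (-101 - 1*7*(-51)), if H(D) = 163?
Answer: 419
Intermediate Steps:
H(-6*(-4 + 2)) + (-101 - 1*7*(-51)) = 163 + (-101 - 1*7*(-51)) = 163 + (-101 - 7*(-51)) = 163 + (-101 + 357) = 163 + 256 = 419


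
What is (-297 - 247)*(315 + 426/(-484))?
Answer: -20676624/121 ≈ -1.7088e+5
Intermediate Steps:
(-297 - 247)*(315 + 426/(-484)) = -544*(315 + 426*(-1/484)) = -544*(315 - 213/242) = -544*76017/242 = -20676624/121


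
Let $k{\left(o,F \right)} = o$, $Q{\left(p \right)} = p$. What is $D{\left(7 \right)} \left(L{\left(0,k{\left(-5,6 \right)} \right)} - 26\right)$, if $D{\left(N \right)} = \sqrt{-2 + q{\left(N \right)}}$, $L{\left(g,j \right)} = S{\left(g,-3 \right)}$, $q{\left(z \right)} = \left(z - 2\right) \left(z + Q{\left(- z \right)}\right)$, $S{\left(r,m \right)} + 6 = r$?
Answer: $- 32 i \sqrt{2} \approx - 45.255 i$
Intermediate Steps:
$S{\left(r,m \right)} = -6 + r$
$q{\left(z \right)} = 0$ ($q{\left(z \right)} = \left(z - 2\right) \left(z - z\right) = \left(-2 + z\right) 0 = 0$)
$L{\left(g,j \right)} = -6 + g$
$D{\left(N \right)} = i \sqrt{2}$ ($D{\left(N \right)} = \sqrt{-2 + 0} = \sqrt{-2} = i \sqrt{2}$)
$D{\left(7 \right)} \left(L{\left(0,k{\left(-5,6 \right)} \right)} - 26\right) = i \sqrt{2} \left(\left(-6 + 0\right) - 26\right) = i \sqrt{2} \left(-6 - 26\right) = i \sqrt{2} \left(-32\right) = - 32 i \sqrt{2}$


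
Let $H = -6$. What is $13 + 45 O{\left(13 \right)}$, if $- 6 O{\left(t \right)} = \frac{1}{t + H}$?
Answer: $\frac{167}{14} \approx 11.929$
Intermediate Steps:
$O{\left(t \right)} = - \frac{1}{6 \left(-6 + t\right)}$ ($O{\left(t \right)} = - \frac{1}{6 \left(t - 6\right)} = - \frac{1}{6 \left(-6 + t\right)}$)
$13 + 45 O{\left(13 \right)} = 13 + 45 \left(- \frac{1}{-36 + 6 \cdot 13}\right) = 13 + 45 \left(- \frac{1}{-36 + 78}\right) = 13 + 45 \left(- \frac{1}{42}\right) = 13 - \frac{15}{14} = \frac{167}{14}$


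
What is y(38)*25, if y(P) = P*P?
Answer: 36100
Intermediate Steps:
y(P) = P**2
y(38)*25 = 38**2*25 = 1444*25 = 36100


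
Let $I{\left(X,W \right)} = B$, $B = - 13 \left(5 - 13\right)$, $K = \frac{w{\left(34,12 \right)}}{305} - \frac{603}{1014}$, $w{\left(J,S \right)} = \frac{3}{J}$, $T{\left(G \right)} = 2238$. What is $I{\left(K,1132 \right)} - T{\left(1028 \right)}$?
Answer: $-2134$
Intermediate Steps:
$K = - \frac{520839}{876265}$ ($K = \frac{3 \cdot \frac{1}{34}}{305} - \frac{603}{1014} = 3 \cdot \frac{1}{34} \cdot \frac{1}{305} - \frac{201}{338} = \frac{3}{34} \cdot \frac{1}{305} - \frac{201}{338} = \frac{3}{10370} - \frac{201}{338} = - \frac{520839}{876265} \approx -0.59439$)
$B = 104$ ($B = \left(-13\right) \left(-8\right) = 104$)
$I{\left(X,W \right)} = 104$
$I{\left(K,1132 \right)} - T{\left(1028 \right)} = 104 - 2238 = -2134$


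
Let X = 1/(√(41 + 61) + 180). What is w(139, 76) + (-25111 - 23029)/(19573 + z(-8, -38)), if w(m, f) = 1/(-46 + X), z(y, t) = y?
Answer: -39038569748/15727039601 + √102/68326009 ≈ -2.4823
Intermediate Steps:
X = 1/(180 + √102) (X = 1/(√102 + 180) = 1/(180 + √102) ≈ 0.0052604)
w(m, f) = 1/(-247588/5383 - √102/32298) (w(m, f) = 1/(-46 + (30/5383 - √102/32298)) = 1/(-247588/5383 - √102/32298))
w(139, 76) + (-25111 - 23029)/(19573 + z(-8, -38)) = (-87384/4019177 + √102/68326009) + (-25111 - 23029)/(19573 - 8) = (-87384/4019177 + √102/68326009) - 48140/19565 = (-87384/4019177 + √102/68326009) - 48140*1/19565 = (-87384/4019177 + √102/68326009) - 9628/3913 = -39038569748/15727039601 + √102/68326009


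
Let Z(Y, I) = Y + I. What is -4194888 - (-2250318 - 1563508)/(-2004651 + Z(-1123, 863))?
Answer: -8410380908794/2004911 ≈ -4.1949e+6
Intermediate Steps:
Z(Y, I) = I + Y
-4194888 - (-2250318 - 1563508)/(-2004651 + Z(-1123, 863)) = -4194888 - (-2250318 - 1563508)/(-2004651 + (863 - 1123)) = -4194888 - (-3813826)/(-2004651 - 260) = -4194888 - (-3813826)/(-2004911) = -4194888 - (-3813826)*(-1)/2004911 = -4194888 - 1*3813826/2004911 = -4194888 - 3813826/2004911 = -8410380908794/2004911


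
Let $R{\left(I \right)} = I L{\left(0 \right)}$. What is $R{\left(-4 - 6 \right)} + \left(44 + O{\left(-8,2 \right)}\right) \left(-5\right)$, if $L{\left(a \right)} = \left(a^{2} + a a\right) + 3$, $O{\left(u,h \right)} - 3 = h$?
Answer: $-275$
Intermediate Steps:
$O{\left(u,h \right)} = 3 + h$
$L{\left(a \right)} = 3 + 2 a^{2}$ ($L{\left(a \right)} = \left(a^{2} + a^{2}\right) + 3 = 2 a^{2} + 3 = 3 + 2 a^{2}$)
$R{\left(I \right)} = 3 I$ ($R{\left(I \right)} = I \left(3 + 2 \cdot 0^{2}\right) = I \left(3 + 2 \cdot 0\right) = I \left(3 + 0\right) = I 3 = 3 I$)
$R{\left(-4 - 6 \right)} + \left(44 + O{\left(-8,2 \right)}\right) \left(-5\right) = 3 \left(-4 - 6\right) + \left(44 + \left(3 + 2\right)\right) \left(-5\right) = 3 \left(-4 - 6\right) + \left(44 + 5\right) \left(-5\right) = 3 \left(-10\right) + 49 \left(-5\right) = -30 - 245 = -275$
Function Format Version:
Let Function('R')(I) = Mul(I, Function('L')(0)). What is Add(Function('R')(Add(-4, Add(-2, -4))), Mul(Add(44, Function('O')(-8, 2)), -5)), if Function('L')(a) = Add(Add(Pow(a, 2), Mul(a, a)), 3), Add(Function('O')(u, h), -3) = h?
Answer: -275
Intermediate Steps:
Function('O')(u, h) = Add(3, h)
Function('L')(a) = Add(3, Mul(2, Pow(a, 2))) (Function('L')(a) = Add(Add(Pow(a, 2), Pow(a, 2)), 3) = Add(Mul(2, Pow(a, 2)), 3) = Add(3, Mul(2, Pow(a, 2))))
Function('R')(I) = Mul(3, I) (Function('R')(I) = Mul(I, Add(3, Mul(2, Pow(0, 2)))) = Mul(I, Add(3, Mul(2, 0))) = Mul(I, Add(3, 0)) = Mul(I, 3) = Mul(3, I))
Add(Function('R')(Add(-4, Add(-2, -4))), Mul(Add(44, Function('O')(-8, 2)), -5)) = Add(Mul(3, Add(-4, Add(-2, -4))), Mul(Add(44, Add(3, 2)), -5)) = Add(Mul(3, Add(-4, -6)), Mul(Add(44, 5), -5)) = Add(Mul(3, -10), Mul(49, -5)) = Add(-30, -245) = -275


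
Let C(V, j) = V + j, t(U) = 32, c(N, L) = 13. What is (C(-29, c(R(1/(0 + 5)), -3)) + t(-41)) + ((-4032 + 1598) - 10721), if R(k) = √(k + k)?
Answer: -13139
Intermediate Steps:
R(k) = √2*√k (R(k) = √(2*k) = √2*√k)
(C(-29, c(R(1/(0 + 5)), -3)) + t(-41)) + ((-4032 + 1598) - 10721) = ((-29 + 13) + 32) + ((-4032 + 1598) - 10721) = (-16 + 32) + (-2434 - 10721) = 16 - 13155 = -13139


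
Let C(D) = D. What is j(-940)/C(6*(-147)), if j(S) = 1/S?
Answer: 1/829080 ≈ 1.2062e-6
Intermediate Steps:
j(-940)/C(6*(-147)) = 1/((-940)*((6*(-147)))) = -1/940/(-882) = -1/940*(-1/882) = 1/829080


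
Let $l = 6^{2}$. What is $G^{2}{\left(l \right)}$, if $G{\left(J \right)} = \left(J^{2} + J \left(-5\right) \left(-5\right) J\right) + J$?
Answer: $1137847824$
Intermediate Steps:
$l = 36$
$G{\left(J \right)} = J + 26 J^{2}$ ($G{\left(J \right)} = \left(J^{2} + - 5 J \left(-5\right) J\right) + J = \left(J^{2} + 25 J J\right) + J = \left(J^{2} + 25 J^{2}\right) + J = 26 J^{2} + J = J + 26 J^{2}$)
$G^{2}{\left(l \right)} = \left(36 \left(1 + 26 \cdot 36\right)\right)^{2} = \left(36 \left(1 + 936\right)\right)^{2} = \left(36 \cdot 937\right)^{2} = 33732^{2} = 1137847824$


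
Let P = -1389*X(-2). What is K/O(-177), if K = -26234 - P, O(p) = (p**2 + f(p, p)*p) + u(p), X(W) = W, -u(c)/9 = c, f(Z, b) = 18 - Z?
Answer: 29012/1593 ≈ 18.212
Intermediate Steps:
u(c) = -9*c
O(p) = p**2 - 9*p + p*(18 - p) (O(p) = (p**2 + (18 - p)*p) - 9*p = (p**2 + p*(18 - p)) - 9*p = p**2 - 9*p + p*(18 - p))
P = 2778 (P = -1389*(-2) = 2778)
K = -29012 (K = -26234 - 1*2778 = -26234 - 2778 = -29012)
K/O(-177) = -29012/(9*(-177)) = -29012/(-1593) = -29012*(-1/1593) = 29012/1593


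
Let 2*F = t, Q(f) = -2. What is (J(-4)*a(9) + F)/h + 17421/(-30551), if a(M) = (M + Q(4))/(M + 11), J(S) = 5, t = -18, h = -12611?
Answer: -877898945/1541114644 ≈ -0.56965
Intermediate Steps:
F = -9 (F = (1/2)*(-18) = -9)
a(M) = (-2 + M)/(11 + M) (a(M) = (M - 2)/(M + 11) = (-2 + M)/(11 + M))
(J(-4)*a(9) + F)/h + 17421/(-30551) = (5*((-2 + 9)/(11 + 9)) - 9)/(-12611) + 17421/(-30551) = (5*(7/20) - 9)*(-1/12611) + 17421*(-1/30551) = (5*((1/20)*7) - 9)*(-1/12611) - 17421/30551 = (5*(7/20) - 9)*(-1/12611) - 17421/30551 = (7/4 - 9)*(-1/12611) - 17421/30551 = -29/4*(-1/12611) - 17421/30551 = 29/50444 - 17421/30551 = -877898945/1541114644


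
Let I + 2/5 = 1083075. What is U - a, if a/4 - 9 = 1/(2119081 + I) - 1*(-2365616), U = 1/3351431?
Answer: -253874227603473796421/26829508861659 ≈ -9.4625e+6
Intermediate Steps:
I = 5415373/5 (I = -⅖ + 1083075 = 5415373/5 ≈ 1.0831e+6)
U = 1/3351431 ≈ 2.9838e-7
a = 75750993412510/8005389 (a = 36 + 4*(1/(2119081 + 5415373/5) - 1*(-2365616)) = 36 + 4*(1/(16010778/5) + 2365616) = 36 + 4*(5/16010778 + 2365616) = 36 + 4*(37875352609253/16010778) = 36 + 75750705218506/8005389 = 75750993412510/8005389 ≈ 9.4625e+6)
U - a = 1/3351431 - 1*75750993412510/8005389 = 1/3351431 - 75750993412510/8005389 = -253874227603473796421/26829508861659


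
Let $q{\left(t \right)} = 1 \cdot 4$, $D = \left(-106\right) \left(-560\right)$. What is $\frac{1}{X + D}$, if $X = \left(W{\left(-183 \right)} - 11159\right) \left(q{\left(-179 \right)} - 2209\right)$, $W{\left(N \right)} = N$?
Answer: $\frac{1}{25068470} \approx 3.9891 \cdot 10^{-8}$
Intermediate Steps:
$D = 59360$
$q{\left(t \right)} = 4$
$X = 25009110$ ($X = \left(-183 - 11159\right) \left(4 - 2209\right) = \left(-11342\right) \left(-2205\right) = 25009110$)
$\frac{1}{X + D} = \frac{1}{25009110 + 59360} = \frac{1}{25068470}$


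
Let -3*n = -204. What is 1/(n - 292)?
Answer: -1/224 ≈ -0.0044643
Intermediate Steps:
n = 68 (n = -1/3*(-204) = 68)
1/(n - 292) = 1/(68 - 292) = 1/(-224) = -1/224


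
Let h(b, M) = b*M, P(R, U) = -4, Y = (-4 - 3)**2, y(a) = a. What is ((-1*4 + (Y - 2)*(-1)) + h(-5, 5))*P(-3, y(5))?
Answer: 304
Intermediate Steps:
Y = 49 (Y = (-7)**2 = 49)
h(b, M) = M*b
((-1*4 + (Y - 2)*(-1)) + h(-5, 5))*P(-3, y(5)) = ((-1*4 + (49 - 2)*(-1)) + 5*(-5))*(-4) = ((-4 + 47*(-1)) - 25)*(-4) = ((-4 - 47) - 25)*(-4) = (-51 - 25)*(-4) = -76*(-4) = 304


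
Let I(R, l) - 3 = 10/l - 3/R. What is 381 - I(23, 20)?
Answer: 17371/46 ≈ 377.63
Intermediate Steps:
I(R, l) = 3 - 3/R + 10/l (I(R, l) = 3 + (10/l - 3/R) = 3 + (-3/R + 10/l) = 3 - 3/R + 10/l)
381 - I(23, 20) = 381 - (3 - 3/23 + 10/20) = 381 - (3 - 3*1/23 + 10*(1/20)) = 381 - (3 - 3/23 + ½) = 381 - 1*155/46 = 381 - 155/46 = 17371/46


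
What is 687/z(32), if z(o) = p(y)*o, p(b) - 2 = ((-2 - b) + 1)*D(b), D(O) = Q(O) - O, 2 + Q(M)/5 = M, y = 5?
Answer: -687/1856 ≈ -0.37015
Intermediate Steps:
Q(M) = -10 + 5*M
D(O) = -10 + 4*O (D(O) = (-10 + 5*O) - O = -10 + 4*O)
p(b) = 2 + (-1 - b)*(-10 + 4*b) (p(b) = 2 + ((-2 - b) + 1)*(-10 + 4*b) = 2 + (-1 - b)*(-10 + 4*b))
z(o) = -58*o (z(o) = (12 - 4*5² + 6*5)*o = (12 - 4*25 + 30)*o = (12 - 100 + 30)*o = -58*o)
687/z(32) = 687/((-58*32)) = 687/(-1856) = 687*(-1/1856) = -687/1856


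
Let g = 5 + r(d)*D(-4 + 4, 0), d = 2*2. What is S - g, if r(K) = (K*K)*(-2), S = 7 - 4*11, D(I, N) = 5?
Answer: 118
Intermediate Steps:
d = 4
S = -37 (S = 7 - 44 = -37)
r(K) = -2*K² (r(K) = K²*(-2) = -2*K²)
g = -155 (g = 5 - 2*4²*5 = 5 - 2*16*5 = 5 - 32*5 = 5 - 160 = -155)
S - g = -37 - 1*(-155) = -37 + 155 = 118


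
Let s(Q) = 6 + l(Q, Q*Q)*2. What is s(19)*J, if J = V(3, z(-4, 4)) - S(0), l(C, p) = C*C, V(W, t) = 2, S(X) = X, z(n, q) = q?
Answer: 1456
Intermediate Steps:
l(C, p) = C²
s(Q) = 6 + 2*Q² (s(Q) = 6 + Q²*2 = 6 + 2*Q²)
J = 2 (J = 2 - 1*0 = 2 + 0 = 2)
s(19)*J = (6 + 2*19²)*2 = (6 + 2*361)*2 = (6 + 722)*2 = 728*2 = 1456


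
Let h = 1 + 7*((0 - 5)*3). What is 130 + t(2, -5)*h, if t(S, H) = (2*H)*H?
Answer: -5070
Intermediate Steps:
t(S, H) = 2*H²
h = -104 (h = 1 + 7*(-5*3) = 1 + 7*(-15) = 1 - 105 = -104)
130 + t(2, -5)*h = 130 + (2*(-5)²)*(-104) = 130 + (2*25)*(-104) = 130 + 50*(-104) = 130 - 5200 = -5070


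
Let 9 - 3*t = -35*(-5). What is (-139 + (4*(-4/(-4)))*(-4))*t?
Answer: 25730/3 ≈ 8576.7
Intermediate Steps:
t = -166/3 (t = 3 - (-35)*(-5)/3 = 3 - ⅓*175 = 3 - 175/3 = -166/3 ≈ -55.333)
(-139 + (4*(-4/(-4)))*(-4))*t = (-139 + (4*(-4/(-4)))*(-4))*(-166/3) = (-139 + (4*(-4*(-¼)))*(-4))*(-166/3) = (-139 + (4*1)*(-4))*(-166/3) = (-139 + 4*(-4))*(-166/3) = (-139 - 16)*(-166/3) = -155*(-166/3) = 25730/3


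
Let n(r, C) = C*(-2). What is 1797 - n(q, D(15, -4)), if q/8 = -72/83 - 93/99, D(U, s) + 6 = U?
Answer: 1815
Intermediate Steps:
D(U, s) = -6 + U
q = -39592/2739 (q = 8*(-72/83 - 93/99) = 8*(-72*1/83 - 93*1/99) = 8*(-72/83 - 31/33) = 8*(-4949/2739) = -39592/2739 ≈ -14.455)
n(r, C) = -2*C
1797 - n(q, D(15, -4)) = 1797 - (-2)*(-6 + 15) = 1797 - (-2)*9 = 1797 - 1*(-18) = 1797 + 18 = 1815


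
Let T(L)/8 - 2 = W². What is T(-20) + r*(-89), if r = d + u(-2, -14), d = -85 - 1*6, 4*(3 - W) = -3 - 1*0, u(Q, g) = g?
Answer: 18947/2 ≈ 9473.5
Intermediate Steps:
W = 15/4 (W = 3 - (-3 - 1*0)/4 = 3 - (-3 + 0)/4 = 3 - ¼*(-3) = 3 + ¾ = 15/4 ≈ 3.7500)
d = -91 (d = -85 - 6 = -91)
T(L) = 257/2 (T(L) = 16 + 8*(15/4)² = 16 + 8*(225/16) = 16 + 225/2 = 257/2)
r = -105 (r = -91 - 14 = -105)
T(-20) + r*(-89) = 257/2 - 105*(-89) = 257/2 + 9345 = 18947/2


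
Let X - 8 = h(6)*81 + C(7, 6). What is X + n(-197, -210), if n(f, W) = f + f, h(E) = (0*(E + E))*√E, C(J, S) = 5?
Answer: -381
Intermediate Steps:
h(E) = 0 (h(E) = (0*(2*E))*√E = 0*√E = 0)
n(f, W) = 2*f
X = 13 (X = 8 + (0*81 + 5) = 8 + (0 + 5) = 8 + 5 = 13)
X + n(-197, -210) = 13 + 2*(-197) = 13 - 394 = -381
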